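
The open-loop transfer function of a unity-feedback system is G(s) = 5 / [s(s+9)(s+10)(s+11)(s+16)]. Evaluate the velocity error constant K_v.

The open loop has one pole at the origin → type 1 system.
K_v = lim_{s→0} s·G(s) = 5 / (9·10·11·16) = 1/3168.

1/3168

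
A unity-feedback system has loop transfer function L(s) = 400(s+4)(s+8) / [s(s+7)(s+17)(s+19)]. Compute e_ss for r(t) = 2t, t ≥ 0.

L(s) has one factor of s in the denominator, so the system is type 1.
K_v = lim_{s→0} s·L(s) = 400·4·8 / (7·17·19) = 12800/2261.
e_ss = 2/K_v = 2/(12800/2261) = 2261/6400.

2261/6400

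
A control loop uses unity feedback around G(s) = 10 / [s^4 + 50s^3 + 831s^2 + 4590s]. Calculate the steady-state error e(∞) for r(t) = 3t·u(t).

The denominator has no term below 4590s — 1 pole at s=0, type 1.
K_v = lim_{s→0} s·G(s) = 10 / 4590 = 1/459.
e_ss = 3/K_v = 3/(1/459) = 1377.

1377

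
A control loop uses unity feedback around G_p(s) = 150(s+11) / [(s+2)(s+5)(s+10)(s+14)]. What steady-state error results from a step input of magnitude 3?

84/61

No free integrators in G_p(s): this is a type 0 system.
K_p = lim_{s→0} G_p(s) = 150·11 / (2·5·10·14) = 33/28.
e_ss = 3/(1 + K_p) = 3/(61/28) = 84/61.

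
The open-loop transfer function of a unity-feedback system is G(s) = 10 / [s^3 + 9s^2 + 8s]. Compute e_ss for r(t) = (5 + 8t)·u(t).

Factoring s from the denominator leaves a polynomial with constant term 8, so the system is type 1. Taking each input component in turn:
  • 5: tracked with zero error.
  • 8t: e_ss = 8/K_v with K_v=1.25 → 6.4.
Total e_ss = 6.4.

6.4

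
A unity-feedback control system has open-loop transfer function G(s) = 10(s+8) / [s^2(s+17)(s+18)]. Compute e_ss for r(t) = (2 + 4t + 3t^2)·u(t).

22.95

Two free integrators in G(s): this is a type 2 system. By superposition:
  • 2: tracked with zero error.
  • 4t: tracked with zero error.
  • 3t^2: e_ss = 6/K_a with K_a=40/153 → 22.95.
Total e_ss = 22.95.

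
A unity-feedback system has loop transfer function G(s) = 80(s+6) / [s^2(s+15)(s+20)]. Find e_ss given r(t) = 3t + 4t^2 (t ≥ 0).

G(s) has two factors of s in the denominator, so the system is type 2. Taking each input component in turn:
  • 3t: tracked with zero error.
  • 4t^2: e_ss = 8/K_a with K_a=1.6 → 5.
Total e_ss = 5.

5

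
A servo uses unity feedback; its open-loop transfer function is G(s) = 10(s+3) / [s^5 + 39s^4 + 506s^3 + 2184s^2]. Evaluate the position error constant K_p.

infinity

K_p = lim_{s→0} G(s); with 2 poles at the origin the limit diverges, so K_p = ∞.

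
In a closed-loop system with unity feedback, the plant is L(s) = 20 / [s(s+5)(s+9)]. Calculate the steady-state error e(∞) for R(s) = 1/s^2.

2.25

One free integrator in L(s): this is a type 1 system.
K_v = lim_{s→0} s·L(s) = 20 / (5·9) = 4/9.
e_ss = 1/K_v = 1/(4/9) = 2.25.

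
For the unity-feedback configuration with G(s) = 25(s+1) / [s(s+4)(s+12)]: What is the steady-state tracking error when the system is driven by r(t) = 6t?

11.52

The open loop has one pole at the origin → type 1 system.
K_v = lim_{s→0} s·G(s) = 25·1 / (4·12) = 25/48.
e_ss = 6/K_v = 6/(25/48) = 11.52.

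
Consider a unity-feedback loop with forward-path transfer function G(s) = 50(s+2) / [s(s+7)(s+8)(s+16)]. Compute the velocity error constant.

G(s) has one factor of s in the denominator, so the system is type 1.
K_v = lim_{s→0} s·G(s) = 50·2 / (7·8·16) = 25/224.

25/224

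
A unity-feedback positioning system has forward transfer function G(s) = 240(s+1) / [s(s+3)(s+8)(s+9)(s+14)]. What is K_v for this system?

5/63

System type = 1 (one pole at s=0).
K_v = lim_{s→0} s·G(s) = 240·1 / (3·8·9·14) = 5/63.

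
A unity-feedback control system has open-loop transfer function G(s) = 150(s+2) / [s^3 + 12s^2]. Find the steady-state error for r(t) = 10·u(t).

Lowest-order denominator term is 12s^2, so the open loop has 2 poles at the origin → type 2 system.
A type-2 system has K_p = ∞, so it tracks a step input with zero steady-state error.

0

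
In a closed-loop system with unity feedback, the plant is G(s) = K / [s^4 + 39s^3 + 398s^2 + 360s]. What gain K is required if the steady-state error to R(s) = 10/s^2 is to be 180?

20

The denominator has no term below 360s — 1 pole at s=0, type 1.
K_v = lim_{s→0} s·G(s) = K / 360 = (1/360)·K.
e_ss = 10/K_v = 180 ⇒ K_v = 1/18 ⇒ K = (1/18)/(1/360) = 20.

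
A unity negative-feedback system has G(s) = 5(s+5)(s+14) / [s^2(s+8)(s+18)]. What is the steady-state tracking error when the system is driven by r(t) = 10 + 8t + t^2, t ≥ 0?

144/175

The open loop has two poles at the origin → type 2 system. By superposition:
  • 10: tracked with zero error.
  • 8t: tracked with zero error.
  • t^2: e_ss = 2/K_a with K_a=175/72 → 144/175.
Total e_ss = 144/175.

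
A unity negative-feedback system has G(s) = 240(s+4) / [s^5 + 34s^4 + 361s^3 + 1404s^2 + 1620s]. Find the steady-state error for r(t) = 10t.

16.875

Lowest-order denominator term is 1620s, so the open loop has 1 pole at the origin → type 1 system.
K_v = lim_{s→0} s·G(s) = 240·4 / 1620 = 16/27.
e_ss = 10/K_v = 10/(16/27) = 16.875.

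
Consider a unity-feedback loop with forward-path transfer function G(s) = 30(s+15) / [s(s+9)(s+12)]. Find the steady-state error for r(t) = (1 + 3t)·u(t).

G(s) has one factor of s in the denominator, so the system is type 1. Taking each input component in turn:
  • 1: tracked with zero error.
  • 3t: e_ss = 3/K_v with K_v=25/6 → 0.72.
Total e_ss = 0.72.

0.72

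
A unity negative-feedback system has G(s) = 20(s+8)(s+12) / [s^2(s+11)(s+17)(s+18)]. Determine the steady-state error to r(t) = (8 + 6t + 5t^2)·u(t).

561/32

System type = 2 (two poles at s=0). Taking each input component in turn:
  • 8: tracked with zero error.
  • 6t: tracked with zero error.
  • 5t^2: e_ss = 10/K_a with K_a=320/561 → 561/32.
Total e_ss = 561/32.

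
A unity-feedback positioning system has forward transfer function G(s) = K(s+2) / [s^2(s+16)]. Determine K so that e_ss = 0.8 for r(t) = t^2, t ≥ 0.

The open loop has two poles at the origin → type 2 system.
K_a = lim_{s→0} s^2·G(s) = K·2 / (16) = 0.125·K.
e_ss = 2/K_a = 0.8 ⇒ K_a = 2.5 ⇒ K = 2.5/0.125 = 20.

20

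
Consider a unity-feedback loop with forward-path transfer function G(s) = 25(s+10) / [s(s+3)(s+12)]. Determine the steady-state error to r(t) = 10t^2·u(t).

G(s) has one factor of s in the denominator, so the system is type 1.
K_a = lim_{s→0} s^2·G(s) = 0; the steady-state error to this parabolic input grows without bound.

infinity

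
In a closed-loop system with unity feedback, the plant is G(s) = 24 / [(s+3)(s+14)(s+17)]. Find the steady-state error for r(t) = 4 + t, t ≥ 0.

G(s) has no factors of s in the denominator, so the system is type 0. Treating each term separately:
  • 4: e_ss = 4/(1+K_p) with K_p=4/119 → 476/123.
  • t: a type-0 system cannot track it, e_ss → ∞.
The unbounded component dominates.

infinity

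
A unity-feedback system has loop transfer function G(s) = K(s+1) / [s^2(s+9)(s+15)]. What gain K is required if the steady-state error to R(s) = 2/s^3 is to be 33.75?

8

The open loop has two poles at the origin → type 2 system.
K_a = lim_{s→0} s^2·G(s) = K·1 / (9·15) = (1/135)·K.
e_ss = 2/K_a = 33.75 ⇒ K_a = 8/135 ⇒ K = (8/135)/(1/135) = 8.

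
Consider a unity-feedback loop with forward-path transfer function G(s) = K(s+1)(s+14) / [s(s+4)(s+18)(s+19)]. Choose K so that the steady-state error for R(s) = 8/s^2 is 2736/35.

One free integrator in G(s): this is a type 1 system.
K_v = lim_{s→0} s·G(s) = K·1·14 / (4·18·19) = (7/684)·K.
e_ss = 8/K_v = 2736/35 ⇒ K_v = 35/342 ⇒ K = (35/342)/(7/684) = 10.

10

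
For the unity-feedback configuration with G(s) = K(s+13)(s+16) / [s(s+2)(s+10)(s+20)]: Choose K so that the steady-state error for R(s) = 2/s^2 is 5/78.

G(s) has one factor of s in the denominator, so the system is type 1.
K_v = lim_{s→0} s·G(s) = K·13·16 / (2·10·20) = 0.52·K.
e_ss = 2/K_v = 5/78 ⇒ K_v = 31.2 ⇒ K = 31.2/0.52 = 60.

60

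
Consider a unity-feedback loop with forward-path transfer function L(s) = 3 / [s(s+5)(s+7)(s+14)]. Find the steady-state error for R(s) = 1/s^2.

L(s) has one factor of s in the denominator, so the system is type 1.
K_v = lim_{s→0} s·L(s) = 3 / (5·7·14) = 3/490.
e_ss = 1/K_v = 1/(3/490) = 490/3.

490/3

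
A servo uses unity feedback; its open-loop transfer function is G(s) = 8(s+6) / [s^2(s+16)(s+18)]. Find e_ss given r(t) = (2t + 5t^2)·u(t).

System type = 2 (two poles at s=0). Treating each term separately:
  • 2t: tracked with zero error.
  • 5t^2: e_ss = 10/K_a with K_a=1/6 → 60.
Total e_ss = 60.

60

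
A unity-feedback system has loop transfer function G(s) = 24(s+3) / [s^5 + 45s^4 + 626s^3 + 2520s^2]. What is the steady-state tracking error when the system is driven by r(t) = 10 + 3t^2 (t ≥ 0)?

210

Lowest-order denominator term is 2520s^2, so the open loop has 2 poles at the origin → type 2 system. Taking each input component in turn:
  • 10: tracked with zero error.
  • 3t^2: e_ss = 6/K_a with K_a=1/35 → 210.
Total e_ss = 210.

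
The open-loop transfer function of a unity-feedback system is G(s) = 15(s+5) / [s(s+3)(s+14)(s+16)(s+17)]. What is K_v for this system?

25/3808

One free integrator in G(s): this is a type 1 system.
K_v = lim_{s→0} s·G(s) = 15·5 / (3·14·16·17) = 25/3808.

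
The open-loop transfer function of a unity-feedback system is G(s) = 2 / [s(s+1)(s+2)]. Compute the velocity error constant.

1

G(s) has one factor of s in the denominator, so the system is type 1.
K_v = lim_{s→0} s·G(s) = 2 / (1·2) = 1.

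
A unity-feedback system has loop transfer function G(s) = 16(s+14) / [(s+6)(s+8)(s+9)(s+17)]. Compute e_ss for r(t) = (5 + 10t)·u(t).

infinity

G(s) has no factors of s in the denominator, so the system is type 0. Taking each input component in turn:
  • 5: e_ss = 5/(1+K_p) with K_p=14/459 → 2295/473.
  • 10t: a type-0 system cannot track it, e_ss → ∞.
The unbounded component dominates.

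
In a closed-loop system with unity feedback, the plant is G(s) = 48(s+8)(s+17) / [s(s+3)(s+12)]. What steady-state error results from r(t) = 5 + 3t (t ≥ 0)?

9/544

System type = 1 (one pole at s=0). Treating each term separately:
  • 5: tracked with zero error.
  • 3t: e_ss = 3/K_v with K_v=544/3 → 9/544.
Total e_ss = 9/544.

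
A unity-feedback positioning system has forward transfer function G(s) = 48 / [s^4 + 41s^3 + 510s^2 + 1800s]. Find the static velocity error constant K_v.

2/75

Factoring s from the denominator leaves a polynomial with constant term 1800, so the system is type 1.
K_v = lim_{s→0} s·G(s) = 48 / 1800 = 2/75.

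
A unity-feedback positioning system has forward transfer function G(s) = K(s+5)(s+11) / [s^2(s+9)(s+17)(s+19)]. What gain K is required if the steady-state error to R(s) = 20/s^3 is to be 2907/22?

G(s) has two factors of s in the denominator, so the system is type 2.
K_a = lim_{s→0} s^2·G(s) = K·5·11 / (9·17·19) = (55/2907)·K.
e_ss = 20/K_a = 2907/22 ⇒ K_a = 440/2907 ⇒ K = (440/2907)/(55/2907) = 8.

8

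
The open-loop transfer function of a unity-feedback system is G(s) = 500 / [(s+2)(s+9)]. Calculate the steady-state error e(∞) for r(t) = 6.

54/259

G(s) has no factors of s in the denominator, so the system is type 0.
K_p = lim_{s→0} G(s) = 500 / (2·9) = 250/9.
e_ss = 6/(1 + K_p) = 6/(259/9) = 54/259.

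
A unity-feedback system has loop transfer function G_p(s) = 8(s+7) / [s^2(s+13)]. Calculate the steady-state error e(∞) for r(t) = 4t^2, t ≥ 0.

13/7

Two free integrators in G_p(s): this is a type 2 system.
K_a = lim_{s→0} s^2·G_p(s) = 8·7 / (13) = 56/13.
r(t) = 4t^2 gives R(s) = 8/s^3.
e_ss = 8/K_a = 8/(56/13) = 13/7.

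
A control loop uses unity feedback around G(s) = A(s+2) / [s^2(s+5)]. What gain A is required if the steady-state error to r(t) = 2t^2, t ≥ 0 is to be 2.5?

4

System type = 2 (two poles at s=0).
K_a = lim_{s→0} s^2·G(s) = A·2 / (5) = 0.4·A.
e_ss = 4/K_a = 2.5 ⇒ K_a = 1.6 ⇒ A = 1.6/0.4 = 4.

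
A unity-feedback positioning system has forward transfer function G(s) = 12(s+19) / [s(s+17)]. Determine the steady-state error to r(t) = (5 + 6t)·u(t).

One free integrator in G(s): this is a type 1 system. Taking each input component in turn:
  • 5: tracked with zero error.
  • 6t: e_ss = 6/K_v with K_v=228/17 → 17/38.
Total e_ss = 17/38.

17/38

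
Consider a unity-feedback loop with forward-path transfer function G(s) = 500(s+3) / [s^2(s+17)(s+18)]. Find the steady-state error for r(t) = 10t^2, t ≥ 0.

4.08

G(s) has two factors of s in the denominator, so the system is type 2.
K_a = lim_{s→0} s^2·G(s) = 500·3 / (17·18) = 250/51.
r(t) = 10t^2 gives R(s) = 20/s^3.
e_ss = 20/K_a = 20/(250/51) = 4.08.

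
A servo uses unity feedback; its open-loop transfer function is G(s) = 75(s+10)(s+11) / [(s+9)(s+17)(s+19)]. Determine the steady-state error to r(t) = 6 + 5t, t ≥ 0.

System type = 0 (no poles at s=0). Treating each term separately:
  • 6: e_ss = 6/(1+K_p) with K_p=2750/969 → 5814/3719.
  • 5t: a type-0 system cannot track it, e_ss → ∞.
The unbounded component dominates.

infinity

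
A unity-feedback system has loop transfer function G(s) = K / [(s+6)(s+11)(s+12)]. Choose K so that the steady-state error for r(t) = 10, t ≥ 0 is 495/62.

200

G(s) has no factors of s in the denominator, so the system is type 0.
K_p = lim_{s→0} G(s) = K / (6·11·12) = (1/792)·K.
e_ss = 10/(1 + K_p) = 495/62 ⇒ 1 + (1/792)·K = 124/99 ⇒ K = 200.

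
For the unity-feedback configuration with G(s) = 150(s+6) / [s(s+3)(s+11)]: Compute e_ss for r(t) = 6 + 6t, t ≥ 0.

0.22

G(s) has one factor of s in the denominator, so the system is type 1. By superposition:
  • 6: tracked with zero error.
  • 6t: e_ss = 6/K_v with K_v=300/11 → 0.22.
Total e_ss = 0.22.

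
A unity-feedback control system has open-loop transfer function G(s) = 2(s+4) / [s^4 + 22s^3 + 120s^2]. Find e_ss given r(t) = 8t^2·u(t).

The denominator has no term below 120s^2 — 2 poles at s=0, type 2.
K_a = lim_{s→0} s^2·G(s) = 2·4 / 120 = 1/15.
r(t) = 8t^2 gives R(s) = 16/s^3.
e_ss = 16/K_a = 16/(1/15) = 240.

240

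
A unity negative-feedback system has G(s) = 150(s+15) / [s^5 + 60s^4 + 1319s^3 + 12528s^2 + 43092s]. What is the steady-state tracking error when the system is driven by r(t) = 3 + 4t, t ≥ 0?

76.608

Factoring s from the denominator leaves a polynomial with constant term 43092, so the system is type 1. Treating each term separately:
  • 3: tracked with zero error.
  • 4t: e_ss = 4/K_v with K_v=125/2394 → 76.608.
Total e_ss = 76.608.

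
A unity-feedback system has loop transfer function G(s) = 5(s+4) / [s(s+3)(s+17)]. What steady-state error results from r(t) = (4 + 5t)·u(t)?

12.75

G(s) has one factor of s in the denominator, so the system is type 1. Treating each term separately:
  • 4: tracked with zero error.
  • 5t: e_ss = 5/K_v with K_v=20/51 → 12.75.
Total e_ss = 12.75.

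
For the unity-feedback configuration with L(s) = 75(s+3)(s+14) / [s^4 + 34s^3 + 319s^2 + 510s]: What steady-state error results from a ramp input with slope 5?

17/21

The denominator has no term below 510s — 1 pole at s=0, type 1.
K_v = lim_{s→0} s·L(s) = 75·3·14 / 510 = 105/17.
e_ss = 5/K_v = 5/(105/17) = 17/21.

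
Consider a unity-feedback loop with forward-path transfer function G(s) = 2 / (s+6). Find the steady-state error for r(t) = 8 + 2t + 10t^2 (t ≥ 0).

System type = 0 (no poles at s=0). Treating each term separately:
  • 8: e_ss = 8/(1+K_p) with K_p=1/3 → 6.
  • 2t: a type-0 system cannot track it, e_ss → ∞.
  • 10t^2: a type-0 system cannot track it, e_ss → ∞.
The unbounded component dominates.

infinity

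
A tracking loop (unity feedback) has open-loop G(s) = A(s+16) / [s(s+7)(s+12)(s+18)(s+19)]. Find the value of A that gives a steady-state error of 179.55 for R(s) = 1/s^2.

System type = 1 (one pole at s=0).
K_v = lim_{s→0} s·G(s) = A·16 / (7·12·18·19) = (2/3591)·A.
e_ss = 1/K_v = 179.55 ⇒ K_v = 20/3591 ⇒ A = (20/3591)/(2/3591) = 10.

10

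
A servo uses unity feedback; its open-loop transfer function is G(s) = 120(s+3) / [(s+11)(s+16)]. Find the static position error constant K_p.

45/22

System type = 0 (no poles at s=0).
K_p = lim_{s→0} G(s) = 120·3 / (11·16) = 45/22.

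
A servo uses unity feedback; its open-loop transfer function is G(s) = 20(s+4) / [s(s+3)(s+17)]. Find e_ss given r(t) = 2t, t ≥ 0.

1.275

The open loop has one pole at the origin → type 1 system.
K_v = lim_{s→0} s·G(s) = 20·4 / (3·17) = 80/51.
e_ss = 2/K_v = 2/(80/51) = 1.275.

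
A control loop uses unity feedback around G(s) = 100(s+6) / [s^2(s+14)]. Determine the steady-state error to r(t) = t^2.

7/150

G(s) has two factors of s in the denominator, so the system is type 2.
K_a = lim_{s→0} s^2·G(s) = 100·6 / (14) = 300/7.
r(t) = t^2 gives R(s) = 2/s^3.
e_ss = 2/K_a = 2/(300/7) = 7/150.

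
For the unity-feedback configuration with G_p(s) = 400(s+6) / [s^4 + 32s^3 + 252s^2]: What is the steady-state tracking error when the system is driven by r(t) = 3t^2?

The denominator has no term below 252s^2 — 2 poles at s=0, type 2.
K_a = lim_{s→0} s^2·G_p(s) = 400·6 / 252 = 200/21.
r(t) = 3t^2 gives R(s) = 6/s^3.
e_ss = 6/K_a = 6/(200/21) = 0.63.

0.63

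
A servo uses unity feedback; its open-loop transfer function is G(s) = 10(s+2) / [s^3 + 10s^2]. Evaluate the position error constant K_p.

K_p = lim_{s→0} G(s); with 2 poles at the origin the limit diverges, so K_p = ∞.

infinity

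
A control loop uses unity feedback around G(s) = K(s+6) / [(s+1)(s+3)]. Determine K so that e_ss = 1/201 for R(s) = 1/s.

100

No free integrators in G(s): this is a type 0 system.
K_p = lim_{s→0} G(s) = K·6 / (1·3) = 2·K.
e_ss = 1/(1 + K_p) = 1/201 ⇒ 1 + 2·K = 201 ⇒ K = 100.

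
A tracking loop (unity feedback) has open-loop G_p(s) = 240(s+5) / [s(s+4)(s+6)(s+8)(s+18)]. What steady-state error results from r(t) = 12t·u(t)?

34.56

System type = 1 (one pole at s=0).
K_v = lim_{s→0} s·G_p(s) = 240·5 / (4·6·8·18) = 25/72.
e_ss = 12/K_v = 12/(25/72) = 34.56.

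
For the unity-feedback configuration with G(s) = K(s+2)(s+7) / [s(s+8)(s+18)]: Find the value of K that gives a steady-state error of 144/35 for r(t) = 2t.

5

G(s) has one factor of s in the denominator, so the system is type 1.
K_v = lim_{s→0} s·G(s) = K·2·7 / (8·18) = (7/72)·K.
e_ss = 2/K_v = 144/35 ⇒ K_v = 35/72 ⇒ K = (35/72)/(7/72) = 5.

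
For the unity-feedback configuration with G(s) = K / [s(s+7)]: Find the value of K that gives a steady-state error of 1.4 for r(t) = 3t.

15

G(s) has one factor of s in the denominator, so the system is type 1.
K_v = lim_{s→0} s·G(s) = K / (7) = (1/7)·K.
e_ss = 3/K_v = 1.4 ⇒ K_v = 15/7 ⇒ K = (15/7)/(1/7) = 15.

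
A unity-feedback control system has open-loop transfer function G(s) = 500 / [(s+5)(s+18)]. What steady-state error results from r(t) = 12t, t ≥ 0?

infinity

No free integrators in G(s): this is a type 0 system.
K_v = lim_{s→0} s·G(s) = 0; the steady-state error to this ramp input grows without bound.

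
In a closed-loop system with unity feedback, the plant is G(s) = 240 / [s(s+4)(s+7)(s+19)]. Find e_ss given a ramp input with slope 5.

133/12

G(s) has one factor of s in the denominator, so the system is type 1.
K_v = lim_{s→0} s·G(s) = 240 / (4·7·19) = 60/133.
e_ss = 5/K_v = 5/(60/133) = 133/12.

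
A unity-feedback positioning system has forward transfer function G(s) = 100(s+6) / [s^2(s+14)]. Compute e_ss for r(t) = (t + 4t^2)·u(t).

14/75

The open loop has two poles at the origin → type 2 system. Treating each term separately:
  • t: tracked with zero error.
  • 4t^2: e_ss = 8/K_a with K_a=300/7 → 14/75.
Total e_ss = 14/75.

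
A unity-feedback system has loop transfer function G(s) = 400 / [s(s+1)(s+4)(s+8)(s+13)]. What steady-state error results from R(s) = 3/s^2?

G(s) has one factor of s in the denominator, so the system is type 1.
K_v = lim_{s→0} s·G(s) = 400 / (1·4·8·13) = 25/26.
e_ss = 3/K_v = 3/(25/26) = 3.12.

3.12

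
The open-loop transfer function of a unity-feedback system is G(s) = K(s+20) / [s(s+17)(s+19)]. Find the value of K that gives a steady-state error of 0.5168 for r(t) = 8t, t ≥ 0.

One free integrator in G(s): this is a type 1 system.
K_v = lim_{s→0} s·G(s) = K·20 / (17·19) = (20/323)·K.
e_ss = 8/K_v = 0.5168 ⇒ K_v = 5000/323 ⇒ K = (5000/323)/(20/323) = 250.

250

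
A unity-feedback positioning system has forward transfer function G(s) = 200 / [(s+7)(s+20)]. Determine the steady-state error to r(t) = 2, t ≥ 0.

The open loop has no poles at the origin → type 0 system.
K_p = lim_{s→0} G(s) = 200 / (7·20) = 10/7.
e_ss = 2/(1 + K_p) = 2/(17/7) = 14/17.

14/17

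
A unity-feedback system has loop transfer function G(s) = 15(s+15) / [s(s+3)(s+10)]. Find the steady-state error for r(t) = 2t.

4/15

One free integrator in G(s): this is a type 1 system.
K_v = lim_{s→0} s·G(s) = 15·15 / (3·10) = 7.5.
e_ss = 2/K_v = 2/7.5 = 4/15.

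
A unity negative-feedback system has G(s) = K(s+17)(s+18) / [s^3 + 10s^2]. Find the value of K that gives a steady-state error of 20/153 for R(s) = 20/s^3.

The denominator has no term below 10s^2 — 2 poles at s=0, type 2.
K_a = lim_{s→0} s^2·G(s) = K·17·18 / 10 = 30.6·K.
e_ss = 20/K_a = 20/153 ⇒ K_a = 153 ⇒ K = 153/30.6 = 5.

5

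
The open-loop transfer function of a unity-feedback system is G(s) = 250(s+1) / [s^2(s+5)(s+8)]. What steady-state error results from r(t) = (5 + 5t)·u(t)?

0

The open loop has two poles at the origin → type 2 system. Taking each input component in turn:
  • 5: tracked with zero error.
  • 5t: tracked with zero error.
Total e_ss = 0.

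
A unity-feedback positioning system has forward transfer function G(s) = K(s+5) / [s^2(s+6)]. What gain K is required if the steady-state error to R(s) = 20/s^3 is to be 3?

8

System type = 2 (two poles at s=0).
K_a = lim_{s→0} s^2·G(s) = K·5 / (6) = (5/6)·K.
e_ss = 20/K_a = 3 ⇒ K_a = 20/3 ⇒ K = (20/3)/(5/6) = 8.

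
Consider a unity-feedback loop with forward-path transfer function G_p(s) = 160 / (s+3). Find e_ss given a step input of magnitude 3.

9/163

The open loop has no poles at the origin → type 0 system.
K_p = lim_{s→0} G_p(s) = 160 / (3) = 160/3.
e_ss = 3/(1 + K_p) = 3/(163/3) = 9/163.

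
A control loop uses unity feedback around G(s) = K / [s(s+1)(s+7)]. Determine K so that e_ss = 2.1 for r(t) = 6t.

G(s) has one factor of s in the denominator, so the system is type 1.
K_v = lim_{s→0} s·G(s) = K / (1·7) = (1/7)·K.
e_ss = 6/K_v = 2.1 ⇒ K_v = 20/7 ⇒ K = (20/7)/(1/7) = 20.

20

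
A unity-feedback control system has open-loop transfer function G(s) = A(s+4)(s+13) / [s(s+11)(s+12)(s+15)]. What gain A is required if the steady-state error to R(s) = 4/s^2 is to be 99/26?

40

One free integrator in G(s): this is a type 1 system.
K_v = lim_{s→0} s·G(s) = A·4·13 / (11·12·15) = (13/495)·A.
e_ss = 4/K_v = 99/26 ⇒ K_v = 104/99 ⇒ A = (104/99)/(13/495) = 40.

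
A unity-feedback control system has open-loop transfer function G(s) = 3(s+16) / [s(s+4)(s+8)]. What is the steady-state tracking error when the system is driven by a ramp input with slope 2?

4/3

The open loop has one pole at the origin → type 1 system.
K_v = lim_{s→0} s·G(s) = 3·16 / (4·8) = 1.5.
e_ss = 2/K_v = 2/1.5 = 4/3.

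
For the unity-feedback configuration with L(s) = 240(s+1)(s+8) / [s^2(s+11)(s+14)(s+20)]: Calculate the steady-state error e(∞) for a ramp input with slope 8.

0

System type = 2 (two poles at s=0).
A type-2 system has K_v = ∞, so it tracks a ramp input with zero steady-state error.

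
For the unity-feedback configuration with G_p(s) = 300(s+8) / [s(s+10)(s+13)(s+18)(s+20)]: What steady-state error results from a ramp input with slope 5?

G_p(s) has one factor of s in the denominator, so the system is type 1.
K_v = lim_{s→0} s·G_p(s) = 300·8 / (10·13·18·20) = 2/39.
e_ss = 5/K_v = 5/(2/39) = 97.5.

97.5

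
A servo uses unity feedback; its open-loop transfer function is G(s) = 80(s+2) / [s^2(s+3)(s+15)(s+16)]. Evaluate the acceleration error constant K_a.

System type = 2 (two poles at s=0).
K_a = lim_{s→0} s^2·G(s) = 80·2 / (3·15·16) = 2/9.

2/9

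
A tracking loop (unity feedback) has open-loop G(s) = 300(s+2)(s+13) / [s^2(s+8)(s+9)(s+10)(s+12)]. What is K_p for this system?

K_p = lim_{s→0} G(s); with 2 poles at the origin the limit diverges, so K_p = ∞.

infinity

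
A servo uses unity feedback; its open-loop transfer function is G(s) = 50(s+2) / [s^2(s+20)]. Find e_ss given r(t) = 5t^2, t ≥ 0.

2

The open loop has two poles at the origin → type 2 system.
K_a = lim_{s→0} s^2·G(s) = 50·2 / (20) = 5.
r(t) = 5t^2 gives R(s) = 10/s^3.
e_ss = 10/K_a = 10/5 = 2.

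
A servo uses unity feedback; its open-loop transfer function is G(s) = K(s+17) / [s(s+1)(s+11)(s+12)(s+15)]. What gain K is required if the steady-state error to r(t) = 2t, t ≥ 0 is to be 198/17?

20

The open loop has one pole at the origin → type 1 system.
K_v = lim_{s→0} s·G(s) = K·17 / (1·11·12·15) = (17/1980)·K.
e_ss = 2/K_v = 198/17 ⇒ K_v = 17/99 ⇒ K = (17/99)/(17/1980) = 20.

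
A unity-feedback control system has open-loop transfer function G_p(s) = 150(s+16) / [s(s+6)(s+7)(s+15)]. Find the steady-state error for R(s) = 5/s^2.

1.3125

G_p(s) has one factor of s in the denominator, so the system is type 1.
K_v = lim_{s→0} s·G_p(s) = 150·16 / (6·7·15) = 80/21.
e_ss = 5/K_v = 5/(80/21) = 1.3125.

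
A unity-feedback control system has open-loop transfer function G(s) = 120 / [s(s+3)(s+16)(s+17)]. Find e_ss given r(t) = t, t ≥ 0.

6.8

One free integrator in G(s): this is a type 1 system.
K_v = lim_{s→0} s·G(s) = 120 / (3·16·17) = 5/34.
e_ss = 1/K_v = 1/(5/34) = 6.8.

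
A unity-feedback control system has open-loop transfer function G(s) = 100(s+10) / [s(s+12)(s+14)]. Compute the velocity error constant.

One free integrator in G(s): this is a type 1 system.
K_v = lim_{s→0} s·G(s) = 100·10 / (12·14) = 125/21.

125/21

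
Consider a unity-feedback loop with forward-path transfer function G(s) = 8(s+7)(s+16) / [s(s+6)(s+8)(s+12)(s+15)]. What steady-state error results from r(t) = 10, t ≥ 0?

0

One free integrator in G(s): this is a type 1 system.
K_p = ∞ for a type-1 system; e_ss to a step is zero.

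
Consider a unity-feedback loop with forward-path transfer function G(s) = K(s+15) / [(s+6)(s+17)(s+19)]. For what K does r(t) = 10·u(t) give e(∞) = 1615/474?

250

No free integrators in G(s): this is a type 0 system.
K_p = lim_{s→0} G(s) = K·15 / (6·17·19) = (5/646)·K.
e_ss = 10/(1 + K_p) = 1615/474 ⇒ 1 + (5/646)·K = 948/323 ⇒ K = 250.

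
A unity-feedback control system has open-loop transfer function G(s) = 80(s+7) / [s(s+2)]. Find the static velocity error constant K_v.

280

One free integrator in G(s): this is a type 1 system.
K_v = lim_{s→0} s·G(s) = 80·7 / (2) = 280.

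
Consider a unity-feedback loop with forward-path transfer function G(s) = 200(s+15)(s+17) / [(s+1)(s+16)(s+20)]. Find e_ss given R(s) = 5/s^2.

The open loop has no poles at the origin → type 0 system.
K_v = lim_{s→0} s·G(s) = 0; the steady-state error to this ramp input grows without bound.

infinity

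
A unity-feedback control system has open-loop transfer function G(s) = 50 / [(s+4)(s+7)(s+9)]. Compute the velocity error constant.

0

G(s) has no factors of s in the denominator, so the system is type 0.
K_v = lim_{s→0} s·G(s) = 0 (the extra factor of s kills the finite limit).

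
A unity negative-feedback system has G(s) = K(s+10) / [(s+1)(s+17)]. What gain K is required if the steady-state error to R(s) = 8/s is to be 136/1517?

150

No free integrators in G(s): this is a type 0 system.
K_p = lim_{s→0} G(s) = K·10 / (1·17) = (10/17)·K.
e_ss = 8/(1 + K_p) = 136/1517 ⇒ 1 + (10/17)·K = 1517/17 ⇒ K = 150.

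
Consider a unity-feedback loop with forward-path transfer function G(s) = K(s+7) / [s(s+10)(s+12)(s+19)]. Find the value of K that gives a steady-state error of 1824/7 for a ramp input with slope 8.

System type = 1 (one pole at s=0).
K_v = lim_{s→0} s·G(s) = K·7 / (10·12·19) = (7/2280)·K.
e_ss = 8/K_v = 1824/7 ⇒ K_v = 7/228 ⇒ K = (7/228)/(7/2280) = 10.

10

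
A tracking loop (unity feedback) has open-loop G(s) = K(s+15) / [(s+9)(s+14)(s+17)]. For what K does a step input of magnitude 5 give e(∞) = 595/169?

60

G(s) has no factors of s in the denominator, so the system is type 0.
K_p = lim_{s→0} G(s) = K·15 / (9·14·17) = (5/714)·K.
e_ss = 5/(1 + K_p) = 595/169 ⇒ 1 + (5/714)·K = 169/119 ⇒ K = 60.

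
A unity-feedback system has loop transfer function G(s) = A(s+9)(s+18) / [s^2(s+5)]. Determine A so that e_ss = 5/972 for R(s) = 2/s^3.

12

System type = 2 (two poles at s=0).
K_a = lim_{s→0} s^2·G(s) = A·9·18 / (5) = 32.4·A.
e_ss = 2/K_a = 5/972 ⇒ K_a = 388.8 ⇒ A = 388.8/32.4 = 12.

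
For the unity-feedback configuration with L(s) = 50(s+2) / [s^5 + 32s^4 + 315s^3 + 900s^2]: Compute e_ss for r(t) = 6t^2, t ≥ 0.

Factoring s^2 from the denominator leaves a polynomial with constant term 900, so the system is type 2.
K_a = lim_{s→0} s^2·L(s) = 50·2 / 900 = 1/9.
r(t) = 6t^2 gives R(s) = 12/s^3.
e_ss = 12/K_a = 12/(1/9) = 108.

108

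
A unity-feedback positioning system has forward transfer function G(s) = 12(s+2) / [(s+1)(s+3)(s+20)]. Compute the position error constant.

0.4

G(s) has no factors of s in the denominator, so the system is type 0.
K_p = lim_{s→0} G(s) = 12·2 / (1·3·20) = 0.4.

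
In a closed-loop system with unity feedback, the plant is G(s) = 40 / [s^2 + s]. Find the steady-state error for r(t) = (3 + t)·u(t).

0.025

The denominator has no term below s — 1 pole at s=0, type 1. Taking each input component in turn:
  • 3: tracked with zero error.
  • t: e_ss = 1/K_v with K_v=40 → 0.025.
Total e_ss = 0.025.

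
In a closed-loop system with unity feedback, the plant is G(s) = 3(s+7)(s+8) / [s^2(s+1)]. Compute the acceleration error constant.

168

The open loop has two poles at the origin → type 2 system.
K_a = lim_{s→0} s^2·G(s) = 3·7·8 / (1) = 168.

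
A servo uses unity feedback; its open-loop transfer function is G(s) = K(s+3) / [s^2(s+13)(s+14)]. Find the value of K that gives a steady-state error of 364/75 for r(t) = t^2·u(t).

25

Two free integrators in G(s): this is a type 2 system.
K_a = lim_{s→0} s^2·G(s) = K·3 / (13·14) = (3/182)·K.
e_ss = 2/K_a = 364/75 ⇒ K_a = 75/182 ⇒ K = (75/182)/(3/182) = 25.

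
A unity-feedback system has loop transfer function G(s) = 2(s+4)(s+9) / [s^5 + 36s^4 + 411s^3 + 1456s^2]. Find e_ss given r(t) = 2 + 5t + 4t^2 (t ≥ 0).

1456/9

Lowest-order denominator term is 1456s^2, so the open loop has 2 poles at the origin → type 2 system. Treating each term separately:
  • 2: tracked with zero error.
  • 5t: tracked with zero error.
  • 4t^2: e_ss = 8/K_a with K_a=9/182 → 1456/9.
Total e_ss = 1456/9.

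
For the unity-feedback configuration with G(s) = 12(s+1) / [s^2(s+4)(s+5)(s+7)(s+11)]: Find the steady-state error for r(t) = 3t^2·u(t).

G(s) has two factors of s in the denominator, so the system is type 2.
K_a = lim_{s→0} s^2·G(s) = 12·1 / (4·5·7·11) = 3/385.
r(t) = 3t^2 gives R(s) = 6/s^3.
e_ss = 6/K_a = 6/(3/385) = 770.

770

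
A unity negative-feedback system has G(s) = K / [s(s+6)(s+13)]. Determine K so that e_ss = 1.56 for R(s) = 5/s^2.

One free integrator in G(s): this is a type 1 system.
K_v = lim_{s→0} s·G(s) = K / (6·13) = (1/78)·K.
e_ss = 5/K_v = 1.56 ⇒ K_v = 125/39 ⇒ K = (125/39)/(1/78) = 250.

250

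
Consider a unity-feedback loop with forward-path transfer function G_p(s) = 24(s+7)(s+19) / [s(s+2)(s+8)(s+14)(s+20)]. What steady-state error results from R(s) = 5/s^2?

System type = 1 (one pole at s=0).
K_v = lim_{s→0} s·G_p(s) = 24·7·19 / (2·8·14·20) = 0.7125.
e_ss = 5/K_v = 5/0.7125 = 400/57.

400/57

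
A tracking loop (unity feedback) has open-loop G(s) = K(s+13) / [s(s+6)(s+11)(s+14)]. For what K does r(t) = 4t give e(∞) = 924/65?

20

G(s) has one factor of s in the denominator, so the system is type 1.
K_v = lim_{s→0} s·G(s) = K·13 / (6·11·14) = (13/924)·K.
e_ss = 4/K_v = 924/65 ⇒ K_v = 65/231 ⇒ K = (65/231)/(13/924) = 20.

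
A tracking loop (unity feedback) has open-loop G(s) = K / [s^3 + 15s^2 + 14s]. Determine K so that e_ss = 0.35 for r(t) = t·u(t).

40

Lowest-order denominator term is 14s, so the open loop has 1 pole at the origin → type 1 system.
K_v = lim_{s→0} s·G(s) = K / 14 = (1/14)·K.
e_ss = 1/K_v = 0.35 ⇒ K_v = 20/7 ⇒ K = (20/7)/(1/14) = 40.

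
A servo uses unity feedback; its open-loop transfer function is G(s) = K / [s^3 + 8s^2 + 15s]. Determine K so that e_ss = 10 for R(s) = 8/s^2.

12

Factoring s from the denominator leaves a polynomial with constant term 15, so the system is type 1.
K_v = lim_{s→0} s·G(s) = K / 15 = (1/15)·K.
e_ss = 8/K_v = 10 ⇒ K_v = 0.8 ⇒ K = 0.8/(1/15) = 12.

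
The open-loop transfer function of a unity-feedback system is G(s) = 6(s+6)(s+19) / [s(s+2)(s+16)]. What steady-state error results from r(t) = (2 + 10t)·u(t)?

80/171

One free integrator in G(s): this is a type 1 system. By superposition:
  • 2: tracked with zero error.
  • 10t: e_ss = 10/K_v with K_v=21.375 → 80/171.
Total e_ss = 80/171.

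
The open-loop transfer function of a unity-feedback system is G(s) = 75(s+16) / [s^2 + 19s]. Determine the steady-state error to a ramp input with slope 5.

19/240

The denominator has no term below 19s — 1 pole at s=0, type 1.
K_v = lim_{s→0} s·G(s) = 75·16 / 19 = 1200/19.
e_ss = 5/K_v = 5/(1200/19) = 19/240.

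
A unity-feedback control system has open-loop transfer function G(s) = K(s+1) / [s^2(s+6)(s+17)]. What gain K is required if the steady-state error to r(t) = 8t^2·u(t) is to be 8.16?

200

G(s) has two factors of s in the denominator, so the system is type 2.
K_a = lim_{s→0} s^2·G(s) = K·1 / (6·17) = (1/102)·K.
e_ss = 16/K_a = 8.16 ⇒ K_a = 100/51 ⇒ K = (100/51)/(1/102) = 200.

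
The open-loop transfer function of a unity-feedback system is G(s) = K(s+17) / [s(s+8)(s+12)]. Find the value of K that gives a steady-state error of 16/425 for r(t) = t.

One free integrator in G(s): this is a type 1 system.
K_v = lim_{s→0} s·G(s) = K·17 / (8·12) = (17/96)·K.
e_ss = 1/K_v = 16/425 ⇒ K_v = 26.5625 ⇒ K = 26.5625/(17/96) = 150.

150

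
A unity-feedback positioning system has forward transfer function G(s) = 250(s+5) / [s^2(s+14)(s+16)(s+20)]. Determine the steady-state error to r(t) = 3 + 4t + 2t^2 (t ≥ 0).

14.336

The open loop has two poles at the origin → type 2 system. Treating each term separately:
  • 3: tracked with zero error.
  • 4t: tracked with zero error.
  • 2t^2: e_ss = 4/K_a with K_a=125/448 → 14.336.
Total e_ss = 14.336.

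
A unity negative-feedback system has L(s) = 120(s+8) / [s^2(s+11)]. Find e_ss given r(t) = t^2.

11/480

The open loop has two poles at the origin → type 2 system.
K_a = lim_{s→0} s^2·L(s) = 120·8 / (11) = 960/11.
r(t) = t^2 gives R(s) = 2/s^3.
e_ss = 2/K_a = 2/(960/11) = 11/480.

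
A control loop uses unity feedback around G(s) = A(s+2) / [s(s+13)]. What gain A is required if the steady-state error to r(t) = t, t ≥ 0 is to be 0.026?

250

The open loop has one pole at the origin → type 1 system.
K_v = lim_{s→0} s·G(s) = A·2 / (13) = (2/13)·A.
e_ss = 1/K_v = 0.026 ⇒ K_v = 500/13 ⇒ A = (500/13)/(2/13) = 250.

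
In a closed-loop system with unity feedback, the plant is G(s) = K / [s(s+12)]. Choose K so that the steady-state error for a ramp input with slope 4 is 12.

One free integrator in G(s): this is a type 1 system.
K_v = lim_{s→0} s·G(s) = K / (12) = (1/12)·K.
e_ss = 4/K_v = 12 ⇒ K_v = 1/3 ⇒ K = (1/3)/(1/12) = 4.

4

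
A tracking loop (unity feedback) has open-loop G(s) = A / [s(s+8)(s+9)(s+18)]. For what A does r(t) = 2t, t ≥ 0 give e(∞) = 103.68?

System type = 1 (one pole at s=0).
K_v = lim_{s→0} s·G(s) = A / (8·9·18) = (1/1296)·A.
e_ss = 2/K_v = 103.68 ⇒ K_v = 25/1296 ⇒ A = (25/1296)/(1/1296) = 25.

25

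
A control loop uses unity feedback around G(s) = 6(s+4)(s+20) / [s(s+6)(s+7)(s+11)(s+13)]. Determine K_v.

System type = 1 (one pole at s=0).
K_v = lim_{s→0} s·G(s) = 6·4·20 / (6·7·11·13) = 80/1001.

80/1001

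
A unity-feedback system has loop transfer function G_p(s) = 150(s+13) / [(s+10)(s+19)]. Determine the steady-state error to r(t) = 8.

G_p(s) has no factors of s in the denominator, so the system is type 0.
K_p = lim_{s→0} G_p(s) = 150·13 / (10·19) = 195/19.
e_ss = 8/(1 + K_p) = 8/(214/19) = 76/107.

76/107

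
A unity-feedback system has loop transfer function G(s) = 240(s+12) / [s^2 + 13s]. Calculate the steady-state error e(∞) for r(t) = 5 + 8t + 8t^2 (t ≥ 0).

Factoring s from the denominator leaves a polynomial with constant term 13, so the system is type 1. By superposition:
  • 5: tracked with zero error.
  • 8t: e_ss = 8/K_v with K_v=2880/13 → 13/360.
  • 8t^2: a type-1 system cannot track it, e_ss → ∞.
The unbounded component dominates.

infinity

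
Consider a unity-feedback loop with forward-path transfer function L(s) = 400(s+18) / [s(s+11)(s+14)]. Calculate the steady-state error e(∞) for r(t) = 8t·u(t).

77/450

The open loop has one pole at the origin → type 1 system.
K_v = lim_{s→0} s·L(s) = 400·18 / (11·14) = 3600/77.
e_ss = 8/K_v = 8/(3600/77) = 77/450.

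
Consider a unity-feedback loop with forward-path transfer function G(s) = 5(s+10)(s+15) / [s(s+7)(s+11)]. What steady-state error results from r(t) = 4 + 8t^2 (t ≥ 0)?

infinity

The open loop has one pole at the origin → type 1 system. Treating each term separately:
  • 4: tracked with zero error.
  • 8t^2: a type-1 system cannot track it, e_ss → ∞.
The unbounded component dominates.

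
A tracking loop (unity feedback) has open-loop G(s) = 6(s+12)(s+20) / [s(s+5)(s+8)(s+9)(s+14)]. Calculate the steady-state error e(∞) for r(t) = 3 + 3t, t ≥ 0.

System type = 1 (one pole at s=0). Taking each input component in turn:
  • 3: tracked with zero error.
  • 3t: e_ss = 3/K_v with K_v=2/7 → 10.5.
Total e_ss = 10.5.

10.5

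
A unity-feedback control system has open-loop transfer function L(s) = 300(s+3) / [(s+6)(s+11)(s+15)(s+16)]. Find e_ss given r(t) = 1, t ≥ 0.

No free integrators in L(s): this is a type 0 system.
K_p = lim_{s→0} L(s) = 300·3 / (6·11·15·16) = 5/88.
e_ss = 1/(1 + K_p) = 1/(93/88) = 88/93.

88/93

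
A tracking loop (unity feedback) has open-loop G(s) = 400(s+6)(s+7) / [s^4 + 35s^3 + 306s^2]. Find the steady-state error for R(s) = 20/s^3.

51/140

Factoring s^2 from the denominator leaves a polynomial with constant term 306, so the system is type 2.
K_a = lim_{s→0} s^2·G(s) = 400·6·7 / 306 = 2800/51.
r(t) = 10t^2 gives R(s) = 20/s^3.
e_ss = 20/K_a = 20/(2800/51) = 51/140.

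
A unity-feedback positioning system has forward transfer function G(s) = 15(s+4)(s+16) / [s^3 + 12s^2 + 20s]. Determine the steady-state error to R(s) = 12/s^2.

Factoring s from the denominator leaves a polynomial with constant term 20, so the system is type 1.
K_v = lim_{s→0} s·G(s) = 15·4·16 / 20 = 48.
e_ss = 12/K_v = 12/48 = 0.25.

0.25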